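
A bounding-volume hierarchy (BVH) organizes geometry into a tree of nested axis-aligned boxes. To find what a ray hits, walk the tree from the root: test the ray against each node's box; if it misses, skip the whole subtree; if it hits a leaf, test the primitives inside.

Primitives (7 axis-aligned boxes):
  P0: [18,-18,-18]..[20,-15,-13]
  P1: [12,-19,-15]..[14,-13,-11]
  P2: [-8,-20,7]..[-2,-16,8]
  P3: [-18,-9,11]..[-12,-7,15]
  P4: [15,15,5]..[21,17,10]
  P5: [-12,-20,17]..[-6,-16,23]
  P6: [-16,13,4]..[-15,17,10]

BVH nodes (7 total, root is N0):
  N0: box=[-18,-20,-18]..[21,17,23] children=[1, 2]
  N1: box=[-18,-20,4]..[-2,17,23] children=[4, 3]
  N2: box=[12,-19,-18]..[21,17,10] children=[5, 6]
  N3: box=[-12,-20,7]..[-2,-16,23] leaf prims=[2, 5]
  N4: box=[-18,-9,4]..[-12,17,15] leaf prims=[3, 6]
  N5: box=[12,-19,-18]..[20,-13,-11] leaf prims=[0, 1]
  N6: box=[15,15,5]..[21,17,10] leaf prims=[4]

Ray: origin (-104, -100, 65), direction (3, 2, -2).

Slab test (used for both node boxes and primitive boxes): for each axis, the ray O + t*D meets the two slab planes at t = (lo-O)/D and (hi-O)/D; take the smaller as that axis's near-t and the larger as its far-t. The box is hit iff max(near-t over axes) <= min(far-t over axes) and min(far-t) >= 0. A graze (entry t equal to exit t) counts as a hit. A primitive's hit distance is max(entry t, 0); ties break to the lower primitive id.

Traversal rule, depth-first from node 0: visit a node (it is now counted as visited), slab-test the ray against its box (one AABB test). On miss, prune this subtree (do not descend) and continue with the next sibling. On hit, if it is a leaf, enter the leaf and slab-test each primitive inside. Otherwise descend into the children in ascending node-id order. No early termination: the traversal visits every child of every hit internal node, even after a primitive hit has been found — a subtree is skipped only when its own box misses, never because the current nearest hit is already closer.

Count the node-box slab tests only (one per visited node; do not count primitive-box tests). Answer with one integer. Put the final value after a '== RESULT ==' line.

Walk:
N0 x:[86/3,125/3] y:[40,117/2] z:[21,83/2] -> hit [40,83/2], descend [1, 2]
  N1 x:[86/3,34] y:[40,117/2] z:[21,61/2] -> miss, prune
  N2 x:[116/3,125/3] y:[81/2,117/2] z:[55/2,83/2] -> hit [81/2,83/2], descend [5, 6]
    N5 x:[116/3,124/3] y:[81/2,87/2] z:[38,83/2] -> hit [81/2,124/3] leaf, test {P0@t=41, P1(miss)}
    N6 x:[119/3,125/3] y:[115/2,117/2] z:[55/2,30] -> miss, prune

order=[0, 1, 2, 5, 6]  |boxes|=5  |leaves|=1  hit=P0

== RESULT ==
5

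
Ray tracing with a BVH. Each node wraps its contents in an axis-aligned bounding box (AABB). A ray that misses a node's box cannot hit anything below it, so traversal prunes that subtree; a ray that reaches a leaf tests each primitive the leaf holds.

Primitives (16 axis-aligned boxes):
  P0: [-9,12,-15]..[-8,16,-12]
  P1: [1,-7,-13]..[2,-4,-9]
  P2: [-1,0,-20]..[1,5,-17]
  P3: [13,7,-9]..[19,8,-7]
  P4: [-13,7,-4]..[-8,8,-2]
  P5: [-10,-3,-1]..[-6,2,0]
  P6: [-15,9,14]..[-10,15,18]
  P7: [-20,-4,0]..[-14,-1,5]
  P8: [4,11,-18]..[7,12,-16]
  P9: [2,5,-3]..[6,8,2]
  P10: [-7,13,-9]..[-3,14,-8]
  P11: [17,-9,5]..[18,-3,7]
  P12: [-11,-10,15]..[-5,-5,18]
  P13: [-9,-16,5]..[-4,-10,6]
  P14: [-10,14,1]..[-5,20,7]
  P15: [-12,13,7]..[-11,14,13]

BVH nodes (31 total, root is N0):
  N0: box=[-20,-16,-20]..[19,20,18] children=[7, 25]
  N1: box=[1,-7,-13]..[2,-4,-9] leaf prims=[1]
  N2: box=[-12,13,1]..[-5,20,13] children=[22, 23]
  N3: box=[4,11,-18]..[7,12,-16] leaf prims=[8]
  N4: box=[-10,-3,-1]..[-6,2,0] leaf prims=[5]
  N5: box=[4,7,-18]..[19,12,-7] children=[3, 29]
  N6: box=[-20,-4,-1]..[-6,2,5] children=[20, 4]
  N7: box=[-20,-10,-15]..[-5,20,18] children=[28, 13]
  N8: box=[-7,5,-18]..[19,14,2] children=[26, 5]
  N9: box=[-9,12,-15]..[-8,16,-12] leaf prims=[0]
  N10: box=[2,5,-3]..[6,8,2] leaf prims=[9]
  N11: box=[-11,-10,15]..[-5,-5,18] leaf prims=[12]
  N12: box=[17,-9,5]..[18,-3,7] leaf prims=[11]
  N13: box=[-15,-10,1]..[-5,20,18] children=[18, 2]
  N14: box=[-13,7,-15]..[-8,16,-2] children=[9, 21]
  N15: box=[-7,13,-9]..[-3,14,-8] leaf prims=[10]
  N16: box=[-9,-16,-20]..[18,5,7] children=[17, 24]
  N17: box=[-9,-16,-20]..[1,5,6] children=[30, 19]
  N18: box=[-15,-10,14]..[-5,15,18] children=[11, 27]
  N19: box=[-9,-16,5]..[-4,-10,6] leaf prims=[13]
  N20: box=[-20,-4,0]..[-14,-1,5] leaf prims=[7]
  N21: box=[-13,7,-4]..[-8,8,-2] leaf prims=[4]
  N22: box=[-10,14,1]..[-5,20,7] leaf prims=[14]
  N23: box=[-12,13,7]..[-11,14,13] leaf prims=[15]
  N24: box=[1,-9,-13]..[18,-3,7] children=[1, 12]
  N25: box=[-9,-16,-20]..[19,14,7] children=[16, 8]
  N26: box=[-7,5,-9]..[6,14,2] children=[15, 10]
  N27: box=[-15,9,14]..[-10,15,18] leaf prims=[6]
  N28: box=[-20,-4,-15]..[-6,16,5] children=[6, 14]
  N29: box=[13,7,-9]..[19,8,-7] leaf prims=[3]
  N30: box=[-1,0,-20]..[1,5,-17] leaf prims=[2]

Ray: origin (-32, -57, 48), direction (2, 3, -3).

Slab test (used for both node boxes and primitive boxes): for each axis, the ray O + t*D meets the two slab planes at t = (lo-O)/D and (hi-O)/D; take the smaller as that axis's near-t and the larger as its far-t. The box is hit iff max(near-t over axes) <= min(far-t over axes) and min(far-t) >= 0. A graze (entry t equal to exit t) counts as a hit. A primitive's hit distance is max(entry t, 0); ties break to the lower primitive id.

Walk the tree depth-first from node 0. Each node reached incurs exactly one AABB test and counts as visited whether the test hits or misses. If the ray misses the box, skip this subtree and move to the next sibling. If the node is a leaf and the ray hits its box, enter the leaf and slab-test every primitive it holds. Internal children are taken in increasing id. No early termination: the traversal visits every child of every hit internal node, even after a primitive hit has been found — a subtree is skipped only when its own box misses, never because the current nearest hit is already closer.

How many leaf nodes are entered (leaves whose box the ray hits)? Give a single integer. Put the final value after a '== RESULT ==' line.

Walk:
N0 x:[6,51/2] y:[41/3,77/3] z:[10,68/3] -> hit [41/3,68/3], descend [7, 25]
  N7 x:[6,27/2] y:[47/3,77/3] z:[10,21] -> miss, prune
  N25 x:[23/2,51/2] y:[41/3,71/3] z:[41/3,68/3] -> hit [41/3,68/3], descend [8, 16]
    N8 x:[25/2,51/2] y:[62/3,71/3] z:[46/3,22] -> hit [62/3,22], descend [5, 26]
      N5 x:[18,51/2] y:[64/3,23] z:[55/3,22] -> hit [64/3,22], descend [3, 29]
        N3 x:[18,39/2] y:[68/3,23] z:[64/3,22] -> miss, prune
        N29 x:[45/2,51/2] y:[64/3,65/3] z:[55/3,19] -> miss, prune
      N26 x:[25/2,19] y:[62/3,71/3] z:[46/3,19] -> miss, prune
    N16 x:[23/2,25] y:[41/3,62/3] z:[41/3,68/3] -> hit [41/3,62/3], descend [17, 24]
      N17 x:[23/2,33/2] y:[41/3,62/3] z:[14,68/3] -> hit [14,33/2], descend [19, 30]
        N19 x:[23/2,14] y:[41/3,47/3] z:[14,43/3] -> hit [14,14] leaf, test {P13@t=14}
        N30 x:[31/2,33/2] y:[19,62/3] z:[65/3,68/3] -> miss, prune
      N24 x:[33/2,25] y:[16,18] z:[41/3,61/3] -> hit [33/2,18], descend [1, 12]
        N1 x:[33/2,17] y:[50/3,53/3] z:[19,61/3] -> miss, prune
        N12 x:[49/2,25] y:[16,18] z:[41/3,43/3] -> miss, prune

order=[0, 7, 25, 8, 5, 3, 29, 26, 16, 17, 19, 30, 24, 1, 12]  |boxes|=15  |leaves|=1  hit=P13

== RESULT ==
1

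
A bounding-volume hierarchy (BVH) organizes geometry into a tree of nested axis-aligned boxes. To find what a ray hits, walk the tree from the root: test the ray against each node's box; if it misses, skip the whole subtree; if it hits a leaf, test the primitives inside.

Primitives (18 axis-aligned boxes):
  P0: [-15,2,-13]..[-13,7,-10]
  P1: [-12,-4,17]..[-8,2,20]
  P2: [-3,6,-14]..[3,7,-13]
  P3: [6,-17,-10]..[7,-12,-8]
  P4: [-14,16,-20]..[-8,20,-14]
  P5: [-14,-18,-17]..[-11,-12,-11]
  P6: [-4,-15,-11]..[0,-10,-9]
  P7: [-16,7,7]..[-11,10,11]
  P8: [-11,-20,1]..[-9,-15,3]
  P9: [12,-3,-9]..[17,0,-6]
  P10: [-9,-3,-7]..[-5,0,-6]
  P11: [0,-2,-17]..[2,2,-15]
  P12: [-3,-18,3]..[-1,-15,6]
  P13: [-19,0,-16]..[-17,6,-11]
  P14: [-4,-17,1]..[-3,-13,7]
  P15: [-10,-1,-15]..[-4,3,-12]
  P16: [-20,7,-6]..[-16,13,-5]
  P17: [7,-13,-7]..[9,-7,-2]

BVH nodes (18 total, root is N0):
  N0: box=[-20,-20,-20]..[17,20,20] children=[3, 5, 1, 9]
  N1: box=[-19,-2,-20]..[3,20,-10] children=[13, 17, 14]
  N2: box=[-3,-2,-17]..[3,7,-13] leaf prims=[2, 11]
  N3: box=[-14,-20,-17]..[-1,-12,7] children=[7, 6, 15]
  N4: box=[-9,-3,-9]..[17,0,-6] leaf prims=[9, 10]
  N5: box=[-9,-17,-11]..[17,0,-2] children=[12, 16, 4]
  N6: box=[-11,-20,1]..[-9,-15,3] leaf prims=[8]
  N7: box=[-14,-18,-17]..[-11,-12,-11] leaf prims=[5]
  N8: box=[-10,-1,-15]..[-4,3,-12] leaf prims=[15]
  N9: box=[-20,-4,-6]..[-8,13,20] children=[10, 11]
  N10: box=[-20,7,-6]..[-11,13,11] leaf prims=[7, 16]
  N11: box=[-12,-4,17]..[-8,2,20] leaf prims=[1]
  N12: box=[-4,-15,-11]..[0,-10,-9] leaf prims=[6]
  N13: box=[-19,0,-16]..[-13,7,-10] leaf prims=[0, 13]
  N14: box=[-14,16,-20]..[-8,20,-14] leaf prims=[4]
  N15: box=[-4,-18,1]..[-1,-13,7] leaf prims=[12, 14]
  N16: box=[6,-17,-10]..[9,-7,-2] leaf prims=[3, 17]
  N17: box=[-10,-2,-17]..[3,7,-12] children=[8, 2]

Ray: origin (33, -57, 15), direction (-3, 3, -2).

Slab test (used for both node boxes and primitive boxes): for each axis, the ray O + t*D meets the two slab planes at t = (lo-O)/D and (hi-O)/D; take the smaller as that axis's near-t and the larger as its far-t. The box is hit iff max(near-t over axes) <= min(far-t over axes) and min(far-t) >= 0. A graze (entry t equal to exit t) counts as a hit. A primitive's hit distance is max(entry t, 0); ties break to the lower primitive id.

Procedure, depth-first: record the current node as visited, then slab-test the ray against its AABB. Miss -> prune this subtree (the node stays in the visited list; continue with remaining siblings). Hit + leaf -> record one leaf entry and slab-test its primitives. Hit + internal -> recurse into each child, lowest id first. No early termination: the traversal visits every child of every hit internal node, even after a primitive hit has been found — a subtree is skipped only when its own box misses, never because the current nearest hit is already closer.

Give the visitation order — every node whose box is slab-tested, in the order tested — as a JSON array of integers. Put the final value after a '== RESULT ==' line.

Trace the traversal:
N0 x:[16/3,53/3] y:[37/3,77/3] z:[-5/2,35/2] -> hit [37/3,35/2], descend [1, 3, 5, 9]
  N1 x:[10,52/3] y:[55/3,77/3] z:[25/2,35/2] -> miss, prune
  N3 x:[34/3,47/3] y:[37/3,15] z:[4,16] -> hit [37/3,15], descend [6, 7, 15]
    N6 x:[14,44/3] y:[37/3,14] z:[6,7] -> miss, prune
    N7 x:[44/3,47/3] y:[13,15] z:[13,16] -> hit [44/3,15] leaf, test {P5@t=44/3}
    N15 x:[34/3,37/3] y:[13,44/3] z:[4,7] -> miss, prune
  N5 x:[16/3,14] y:[40/3,19] z:[17/2,13] -> miss, prune
  N9 x:[41/3,53/3] y:[53/3,70/3] z:[-5/2,21/2] -> miss, prune

8 AABB tests over nodes [0, 1, 3, 6, 7, 15, 5, 9]; 1 leaf entered; closest P5.

== RESULT ==
[0, 1, 3, 6, 7, 15, 5, 9]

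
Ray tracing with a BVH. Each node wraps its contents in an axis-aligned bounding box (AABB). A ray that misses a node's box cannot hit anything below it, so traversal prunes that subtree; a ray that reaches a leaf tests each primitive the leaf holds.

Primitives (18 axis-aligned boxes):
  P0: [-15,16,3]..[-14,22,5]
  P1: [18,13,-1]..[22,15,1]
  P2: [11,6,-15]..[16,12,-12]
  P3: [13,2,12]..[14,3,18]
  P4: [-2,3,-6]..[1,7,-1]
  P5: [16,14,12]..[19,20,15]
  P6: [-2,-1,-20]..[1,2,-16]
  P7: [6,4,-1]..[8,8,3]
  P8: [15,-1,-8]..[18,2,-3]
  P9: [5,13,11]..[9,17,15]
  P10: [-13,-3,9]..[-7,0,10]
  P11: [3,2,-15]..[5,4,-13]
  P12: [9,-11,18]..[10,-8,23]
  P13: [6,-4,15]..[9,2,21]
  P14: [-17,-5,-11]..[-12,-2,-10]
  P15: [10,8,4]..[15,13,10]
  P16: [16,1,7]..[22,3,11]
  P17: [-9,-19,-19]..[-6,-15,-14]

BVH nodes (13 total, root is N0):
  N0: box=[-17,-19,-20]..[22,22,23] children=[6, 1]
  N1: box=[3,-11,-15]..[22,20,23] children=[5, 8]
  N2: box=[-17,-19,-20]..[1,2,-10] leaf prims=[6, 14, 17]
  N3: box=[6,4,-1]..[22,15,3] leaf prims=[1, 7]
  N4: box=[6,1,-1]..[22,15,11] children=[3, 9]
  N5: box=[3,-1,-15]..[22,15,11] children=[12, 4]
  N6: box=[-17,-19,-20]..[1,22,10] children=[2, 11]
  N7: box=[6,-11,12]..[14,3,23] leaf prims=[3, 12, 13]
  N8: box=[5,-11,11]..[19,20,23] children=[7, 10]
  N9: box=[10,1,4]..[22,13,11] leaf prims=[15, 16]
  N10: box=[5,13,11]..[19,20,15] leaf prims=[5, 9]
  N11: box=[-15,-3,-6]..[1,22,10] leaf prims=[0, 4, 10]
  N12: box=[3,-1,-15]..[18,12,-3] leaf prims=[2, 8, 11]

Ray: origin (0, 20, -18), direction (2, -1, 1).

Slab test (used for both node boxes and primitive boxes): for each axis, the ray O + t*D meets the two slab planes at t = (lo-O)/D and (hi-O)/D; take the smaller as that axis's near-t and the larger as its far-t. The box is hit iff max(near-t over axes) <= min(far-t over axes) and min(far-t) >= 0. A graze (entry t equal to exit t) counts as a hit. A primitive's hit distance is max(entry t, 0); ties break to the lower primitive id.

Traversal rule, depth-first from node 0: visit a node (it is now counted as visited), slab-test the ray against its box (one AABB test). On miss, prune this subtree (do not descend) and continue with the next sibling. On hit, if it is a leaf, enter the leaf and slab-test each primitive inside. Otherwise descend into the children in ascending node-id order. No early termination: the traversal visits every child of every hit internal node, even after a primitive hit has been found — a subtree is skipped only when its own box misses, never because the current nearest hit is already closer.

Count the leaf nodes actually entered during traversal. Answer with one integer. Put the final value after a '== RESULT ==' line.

Traverse from the root:
N0 x:[-17/2,11] y:[-2,39] z:[-2,41] -> hit [-2,11], descend [1, 6]
  N1 x:[3/2,11] y:[0,31] z:[3,41] -> hit [3,11], descend [5, 8]
    N5 x:[3/2,11] y:[5,21] z:[3,29] -> hit [5,11], descend [4, 12]
      N4 x:[3,11] y:[5,19] z:[17,29] -> miss, prune
      N12 x:[3/2,9] y:[8,21] z:[3,15] -> hit [8,9] leaf, test {P2(miss), P8(miss), P11(miss)}
    N8 x:[5/2,19/2] y:[0,31] z:[29,41] -> miss, prune
  N6 x:[-17/2,1/2] y:[-2,39] z:[-2,28] -> hit [-2,1/2], descend [2, 11]
    N2 x:[-17/2,1/2] y:[18,39] z:[-2,8] -> miss, prune
    N11 x:[-15/2,1/2] y:[-2,23] z:[12,28] -> miss, prune

Visited [0, 1, 5, 4, 12, 8, 6, 2, 11]. Tests: 9 box, 1 leaf. Nearest: miss.

== RESULT ==
1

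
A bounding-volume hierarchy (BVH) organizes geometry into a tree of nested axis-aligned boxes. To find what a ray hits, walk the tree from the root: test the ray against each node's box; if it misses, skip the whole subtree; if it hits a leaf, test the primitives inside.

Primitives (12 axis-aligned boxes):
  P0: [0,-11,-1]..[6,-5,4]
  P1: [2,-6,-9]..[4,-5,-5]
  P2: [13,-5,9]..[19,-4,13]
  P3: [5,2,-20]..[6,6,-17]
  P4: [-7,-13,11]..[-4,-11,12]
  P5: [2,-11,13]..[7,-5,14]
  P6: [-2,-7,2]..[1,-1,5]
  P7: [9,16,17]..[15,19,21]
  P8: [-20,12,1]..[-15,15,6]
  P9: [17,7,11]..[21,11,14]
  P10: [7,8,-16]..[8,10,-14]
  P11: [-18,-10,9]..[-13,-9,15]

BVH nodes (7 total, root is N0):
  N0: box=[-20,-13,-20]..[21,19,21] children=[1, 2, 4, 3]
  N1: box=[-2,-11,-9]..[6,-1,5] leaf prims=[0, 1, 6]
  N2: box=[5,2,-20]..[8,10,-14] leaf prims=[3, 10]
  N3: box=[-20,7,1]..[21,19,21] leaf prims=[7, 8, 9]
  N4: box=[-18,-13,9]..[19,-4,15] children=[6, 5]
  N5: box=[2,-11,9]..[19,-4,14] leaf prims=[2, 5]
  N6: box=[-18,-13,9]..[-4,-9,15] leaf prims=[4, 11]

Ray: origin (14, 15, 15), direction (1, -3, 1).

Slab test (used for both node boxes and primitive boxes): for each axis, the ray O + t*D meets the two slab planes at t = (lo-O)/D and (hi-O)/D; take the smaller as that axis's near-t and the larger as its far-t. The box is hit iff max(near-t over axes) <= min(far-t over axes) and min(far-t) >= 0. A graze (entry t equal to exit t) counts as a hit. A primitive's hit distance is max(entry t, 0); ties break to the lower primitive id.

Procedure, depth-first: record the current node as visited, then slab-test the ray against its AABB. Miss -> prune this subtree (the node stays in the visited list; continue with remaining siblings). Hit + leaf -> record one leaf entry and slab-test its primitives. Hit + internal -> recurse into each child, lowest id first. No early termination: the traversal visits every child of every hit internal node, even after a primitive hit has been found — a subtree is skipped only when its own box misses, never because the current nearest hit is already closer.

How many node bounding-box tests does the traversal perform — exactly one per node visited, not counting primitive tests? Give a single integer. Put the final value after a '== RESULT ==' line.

Traverse from the root:
N0 x:[-34,7] y:[-4/3,28/3] z:[-35,6] -> hit [-4/3,6], descend [1, 2, 3, 4]
  N1 x:[-16,-8] y:[16/3,26/3] z:[-24,-10] -> miss, prune
  N2 x:[-9,-6] y:[5/3,13/3] z:[-35,-29] -> miss, prune
  N3 x:[-34,7] y:[-4/3,8/3] z:[-14,6] -> hit [-4/3,8/3] leaf, test {P7(miss), P8(miss), P9(miss)}
  N4 x:[-32,5] y:[19/3,28/3] z:[-6,0] -> miss, prune

Summary -> nodes [0, 1, 2, 3, 4]; box-tests=5; leaf-entries=1; first=miss

== RESULT ==
5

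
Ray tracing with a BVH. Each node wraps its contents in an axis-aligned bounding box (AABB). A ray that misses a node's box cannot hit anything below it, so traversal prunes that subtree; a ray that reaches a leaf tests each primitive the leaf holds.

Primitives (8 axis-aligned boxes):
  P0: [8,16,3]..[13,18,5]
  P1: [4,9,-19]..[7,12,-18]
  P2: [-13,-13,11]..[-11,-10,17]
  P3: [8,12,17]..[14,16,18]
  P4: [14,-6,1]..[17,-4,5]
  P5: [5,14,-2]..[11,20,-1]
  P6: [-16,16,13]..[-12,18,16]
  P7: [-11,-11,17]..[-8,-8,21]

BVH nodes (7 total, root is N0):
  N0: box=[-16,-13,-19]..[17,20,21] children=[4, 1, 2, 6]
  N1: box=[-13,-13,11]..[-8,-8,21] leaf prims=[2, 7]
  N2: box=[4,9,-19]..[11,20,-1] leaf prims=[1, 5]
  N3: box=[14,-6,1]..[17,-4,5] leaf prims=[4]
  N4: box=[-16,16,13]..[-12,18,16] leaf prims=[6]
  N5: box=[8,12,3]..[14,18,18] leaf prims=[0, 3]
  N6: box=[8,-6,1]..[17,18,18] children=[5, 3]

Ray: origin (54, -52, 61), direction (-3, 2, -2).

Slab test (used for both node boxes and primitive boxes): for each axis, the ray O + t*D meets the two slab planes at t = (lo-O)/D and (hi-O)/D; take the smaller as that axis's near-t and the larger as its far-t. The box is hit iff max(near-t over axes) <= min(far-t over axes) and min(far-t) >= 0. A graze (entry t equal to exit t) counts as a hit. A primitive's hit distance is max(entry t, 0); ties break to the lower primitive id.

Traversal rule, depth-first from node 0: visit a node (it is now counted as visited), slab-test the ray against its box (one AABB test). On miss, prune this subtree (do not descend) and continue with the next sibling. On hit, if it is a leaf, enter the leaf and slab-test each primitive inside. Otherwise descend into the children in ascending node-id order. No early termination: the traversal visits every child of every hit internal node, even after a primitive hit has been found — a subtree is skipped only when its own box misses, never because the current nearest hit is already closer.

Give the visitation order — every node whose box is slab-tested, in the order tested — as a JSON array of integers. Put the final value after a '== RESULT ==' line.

Walk:
N0 x:[37/3,70/3] y:[39/2,36] z:[20,40] -> hit [20,70/3], descend [1, 2, 4, 6]
  N1 x:[62/3,67/3] y:[39/2,22] z:[20,25] -> hit [62/3,22] leaf, test {P2(miss), P7@t=62/3}
  N2 x:[43/3,50/3] y:[61/2,36] z:[31,40] -> miss, prune
  N4 x:[22,70/3] y:[34,35] z:[45/2,24] -> miss, prune
  N6 x:[37/3,46/3] y:[23,35] z:[43/2,30] -> miss, prune

order=[0, 1, 2, 4, 6]  |boxes|=5  |leaves|=1  hit=P7

== RESULT ==
[0, 1, 2, 4, 6]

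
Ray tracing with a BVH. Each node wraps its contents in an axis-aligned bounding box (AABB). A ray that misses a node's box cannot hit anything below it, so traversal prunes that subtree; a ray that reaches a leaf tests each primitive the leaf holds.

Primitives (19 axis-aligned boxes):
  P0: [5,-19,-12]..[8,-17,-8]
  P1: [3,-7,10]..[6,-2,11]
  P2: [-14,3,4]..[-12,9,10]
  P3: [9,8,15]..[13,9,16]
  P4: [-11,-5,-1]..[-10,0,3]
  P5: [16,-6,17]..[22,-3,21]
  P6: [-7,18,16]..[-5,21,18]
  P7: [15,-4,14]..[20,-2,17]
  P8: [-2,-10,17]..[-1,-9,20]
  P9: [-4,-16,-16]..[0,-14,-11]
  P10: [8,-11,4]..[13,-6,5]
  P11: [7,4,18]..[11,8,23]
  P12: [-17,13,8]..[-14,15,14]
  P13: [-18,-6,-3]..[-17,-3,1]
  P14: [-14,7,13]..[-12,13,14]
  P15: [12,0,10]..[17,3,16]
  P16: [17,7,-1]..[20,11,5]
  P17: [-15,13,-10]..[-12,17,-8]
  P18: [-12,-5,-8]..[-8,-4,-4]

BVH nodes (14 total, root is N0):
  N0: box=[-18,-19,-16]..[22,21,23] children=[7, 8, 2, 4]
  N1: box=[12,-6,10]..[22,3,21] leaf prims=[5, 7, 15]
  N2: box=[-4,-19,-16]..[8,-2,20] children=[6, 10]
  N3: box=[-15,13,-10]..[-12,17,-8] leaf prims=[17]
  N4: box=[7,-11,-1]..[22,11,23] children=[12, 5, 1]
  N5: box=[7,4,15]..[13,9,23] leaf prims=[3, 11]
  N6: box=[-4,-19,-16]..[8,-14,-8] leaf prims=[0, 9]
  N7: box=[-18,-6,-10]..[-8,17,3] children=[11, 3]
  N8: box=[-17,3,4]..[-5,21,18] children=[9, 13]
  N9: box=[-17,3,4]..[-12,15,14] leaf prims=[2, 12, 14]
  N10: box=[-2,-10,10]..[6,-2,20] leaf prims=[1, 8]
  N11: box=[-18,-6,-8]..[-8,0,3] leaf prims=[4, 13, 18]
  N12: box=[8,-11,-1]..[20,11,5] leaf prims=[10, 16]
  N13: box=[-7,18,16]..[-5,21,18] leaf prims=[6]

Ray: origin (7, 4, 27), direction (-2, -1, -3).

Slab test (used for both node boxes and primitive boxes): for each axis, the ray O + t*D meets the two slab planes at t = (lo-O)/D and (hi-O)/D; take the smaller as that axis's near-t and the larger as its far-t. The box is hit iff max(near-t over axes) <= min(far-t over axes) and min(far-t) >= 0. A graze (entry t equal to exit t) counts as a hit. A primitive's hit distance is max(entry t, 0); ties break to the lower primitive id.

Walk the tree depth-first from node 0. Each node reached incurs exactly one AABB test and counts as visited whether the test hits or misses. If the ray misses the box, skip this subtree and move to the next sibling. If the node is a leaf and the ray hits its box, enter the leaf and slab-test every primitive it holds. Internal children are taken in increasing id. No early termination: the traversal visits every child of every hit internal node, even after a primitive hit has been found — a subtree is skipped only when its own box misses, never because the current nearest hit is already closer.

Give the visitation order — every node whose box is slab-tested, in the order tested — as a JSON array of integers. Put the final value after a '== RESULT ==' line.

Traverse from the root:
N0 x:[-15/2,25/2] y:[-17,23] z:[4/3,43/3] -> hit [4/3,25/2], descend [2, 4, 7, 8]
  N2 x:[-1/2,11/2] y:[6,23] z:[7/3,43/3] -> miss, prune
  N4 x:[-15/2,0] y:[-7,15] z:[4/3,28/3] -> miss, prune
  N7 x:[15/2,25/2] y:[-13,10] z:[8,37/3] -> hit [8,10], descend [3, 11]
    N3 x:[19/2,11] y:[-13,-9] z:[35/3,37/3] -> miss, prune
    N11 x:[15/2,25/2] y:[4,10] z:[8,35/3] -> hit [8,10] leaf, test {P4@t=17/2, P13(miss), P18(miss)}
  N8 x:[6,12] y:[-17,1] z:[3,23/3] -> miss, prune

7 AABB tests over nodes [0, 2, 4, 7, 3, 11, 8]; 1 leaf entered; closest P4.

== RESULT ==
[0, 2, 4, 7, 3, 11, 8]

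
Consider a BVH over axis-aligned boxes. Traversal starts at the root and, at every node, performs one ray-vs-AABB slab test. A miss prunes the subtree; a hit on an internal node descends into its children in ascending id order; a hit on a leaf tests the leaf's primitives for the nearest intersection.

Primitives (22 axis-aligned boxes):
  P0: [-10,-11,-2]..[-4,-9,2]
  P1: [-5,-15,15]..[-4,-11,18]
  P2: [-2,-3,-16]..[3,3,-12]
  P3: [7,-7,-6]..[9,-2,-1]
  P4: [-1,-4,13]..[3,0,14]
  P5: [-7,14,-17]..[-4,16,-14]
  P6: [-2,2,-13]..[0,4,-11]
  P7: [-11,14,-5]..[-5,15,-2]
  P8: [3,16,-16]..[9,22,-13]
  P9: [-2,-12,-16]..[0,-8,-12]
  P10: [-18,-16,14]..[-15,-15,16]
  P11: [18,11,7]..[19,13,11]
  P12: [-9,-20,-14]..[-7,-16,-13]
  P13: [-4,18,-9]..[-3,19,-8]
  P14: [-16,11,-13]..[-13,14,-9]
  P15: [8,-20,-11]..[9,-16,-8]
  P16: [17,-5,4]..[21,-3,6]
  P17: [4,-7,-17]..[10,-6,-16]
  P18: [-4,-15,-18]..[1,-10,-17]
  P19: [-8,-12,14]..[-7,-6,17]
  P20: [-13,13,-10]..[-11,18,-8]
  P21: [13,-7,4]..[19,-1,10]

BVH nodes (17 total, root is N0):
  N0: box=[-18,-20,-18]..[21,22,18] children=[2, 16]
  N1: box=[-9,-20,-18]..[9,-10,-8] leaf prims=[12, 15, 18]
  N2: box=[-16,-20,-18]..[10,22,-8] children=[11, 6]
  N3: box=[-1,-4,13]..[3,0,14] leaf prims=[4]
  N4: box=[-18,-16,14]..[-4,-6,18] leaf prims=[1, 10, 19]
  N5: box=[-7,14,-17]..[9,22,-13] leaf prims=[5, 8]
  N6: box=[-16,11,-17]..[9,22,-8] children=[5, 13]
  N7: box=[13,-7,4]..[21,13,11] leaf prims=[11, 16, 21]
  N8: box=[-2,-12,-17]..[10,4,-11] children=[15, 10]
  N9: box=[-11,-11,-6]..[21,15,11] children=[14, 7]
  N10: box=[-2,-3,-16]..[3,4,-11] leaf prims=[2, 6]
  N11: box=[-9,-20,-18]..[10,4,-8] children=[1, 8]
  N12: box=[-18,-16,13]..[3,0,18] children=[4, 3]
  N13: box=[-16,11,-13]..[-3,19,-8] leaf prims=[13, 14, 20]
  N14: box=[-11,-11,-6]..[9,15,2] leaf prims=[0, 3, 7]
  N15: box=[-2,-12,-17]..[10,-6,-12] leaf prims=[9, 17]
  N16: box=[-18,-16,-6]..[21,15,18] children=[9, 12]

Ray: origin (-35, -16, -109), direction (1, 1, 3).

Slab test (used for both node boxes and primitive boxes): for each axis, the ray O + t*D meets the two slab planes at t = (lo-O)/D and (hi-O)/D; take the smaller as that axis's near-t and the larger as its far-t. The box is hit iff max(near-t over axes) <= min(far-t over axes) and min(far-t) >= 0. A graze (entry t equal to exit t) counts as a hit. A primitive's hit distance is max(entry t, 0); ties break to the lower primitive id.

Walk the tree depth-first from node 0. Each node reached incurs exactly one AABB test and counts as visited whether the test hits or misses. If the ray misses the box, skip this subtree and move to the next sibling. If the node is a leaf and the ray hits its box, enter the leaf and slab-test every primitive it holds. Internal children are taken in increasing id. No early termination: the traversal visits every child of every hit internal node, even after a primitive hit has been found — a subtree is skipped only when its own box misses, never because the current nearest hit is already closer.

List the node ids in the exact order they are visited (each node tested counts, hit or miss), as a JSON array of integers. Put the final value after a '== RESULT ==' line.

Traverse from the root:
N0 x:[17,56] y:[-4,38] z:[91/3,127/3] -> hit [91/3,38], descend [2, 16]
  N2 x:[19,45] y:[-4,38] z:[91/3,101/3] -> hit [91/3,101/3], descend [6, 11]
    N6 x:[19,44] y:[27,38] z:[92/3,101/3] -> hit [92/3,101/3], descend [5, 13]
      N5 x:[28,44] y:[30,38] z:[92/3,32] -> hit [92/3,32] leaf, test {P5@t=92/3, P8(miss)}
      N13 x:[19,32] y:[27,35] z:[32,101/3] -> hit [32,32] leaf, test {P13(miss), P14(miss), P20(miss)}
    N11 x:[26,45] y:[-4,20] z:[91/3,101/3] -> miss, prune
  N16 x:[17,56] y:[0,31] z:[103/3,127/3] -> miss, prune

order=[0, 2, 6, 5, 13, 11, 16]  |boxes|=7  |leaves|=2  hit=P5

== RESULT ==
[0, 2, 6, 5, 13, 11, 16]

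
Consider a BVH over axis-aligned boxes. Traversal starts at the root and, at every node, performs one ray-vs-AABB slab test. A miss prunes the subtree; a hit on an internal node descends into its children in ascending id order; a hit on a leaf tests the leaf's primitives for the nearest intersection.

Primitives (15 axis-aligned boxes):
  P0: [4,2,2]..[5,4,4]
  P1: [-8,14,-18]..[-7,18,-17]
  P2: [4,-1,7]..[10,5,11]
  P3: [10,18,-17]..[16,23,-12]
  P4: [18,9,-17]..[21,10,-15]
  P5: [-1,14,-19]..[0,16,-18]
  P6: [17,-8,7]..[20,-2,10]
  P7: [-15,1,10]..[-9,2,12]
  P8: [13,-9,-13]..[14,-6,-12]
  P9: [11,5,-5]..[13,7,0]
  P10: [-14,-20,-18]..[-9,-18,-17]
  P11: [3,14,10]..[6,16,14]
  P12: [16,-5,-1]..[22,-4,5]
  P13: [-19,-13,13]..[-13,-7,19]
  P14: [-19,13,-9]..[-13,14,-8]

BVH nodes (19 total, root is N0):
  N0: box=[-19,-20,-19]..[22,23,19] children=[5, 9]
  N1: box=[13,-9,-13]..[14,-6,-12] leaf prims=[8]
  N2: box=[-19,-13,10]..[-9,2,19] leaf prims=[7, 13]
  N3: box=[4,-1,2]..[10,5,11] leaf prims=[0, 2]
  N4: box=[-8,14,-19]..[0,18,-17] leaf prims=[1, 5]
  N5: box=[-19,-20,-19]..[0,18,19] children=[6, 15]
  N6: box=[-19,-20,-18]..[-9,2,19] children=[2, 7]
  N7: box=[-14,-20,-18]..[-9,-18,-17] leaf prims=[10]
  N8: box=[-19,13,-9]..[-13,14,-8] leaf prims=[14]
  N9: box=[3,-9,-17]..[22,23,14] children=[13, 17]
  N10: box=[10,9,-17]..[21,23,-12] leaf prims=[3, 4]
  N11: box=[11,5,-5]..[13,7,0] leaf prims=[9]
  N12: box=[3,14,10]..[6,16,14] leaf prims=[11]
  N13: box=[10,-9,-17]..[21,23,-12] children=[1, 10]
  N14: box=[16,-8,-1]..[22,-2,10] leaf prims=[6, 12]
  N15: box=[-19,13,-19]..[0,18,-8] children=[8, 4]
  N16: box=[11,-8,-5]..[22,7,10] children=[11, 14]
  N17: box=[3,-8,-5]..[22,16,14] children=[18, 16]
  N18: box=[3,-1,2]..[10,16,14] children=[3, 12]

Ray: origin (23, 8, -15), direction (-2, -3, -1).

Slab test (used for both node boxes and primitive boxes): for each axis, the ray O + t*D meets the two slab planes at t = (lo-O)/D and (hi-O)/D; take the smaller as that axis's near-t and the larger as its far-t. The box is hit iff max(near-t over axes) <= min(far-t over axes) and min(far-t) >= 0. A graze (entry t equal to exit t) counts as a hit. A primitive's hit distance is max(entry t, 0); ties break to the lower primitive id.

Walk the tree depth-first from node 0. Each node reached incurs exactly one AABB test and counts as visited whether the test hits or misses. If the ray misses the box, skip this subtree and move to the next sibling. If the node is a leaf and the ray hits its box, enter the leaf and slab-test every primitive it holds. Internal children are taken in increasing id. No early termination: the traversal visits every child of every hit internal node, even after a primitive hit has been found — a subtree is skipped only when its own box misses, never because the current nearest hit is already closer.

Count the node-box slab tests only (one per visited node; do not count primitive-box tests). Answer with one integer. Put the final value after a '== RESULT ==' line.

Traverse from the root:
N0 x:[1/2,21] y:[-5,28/3] z:[-34,4] -> hit [1/2,4], descend [5, 9]
  N5 x:[23/2,21] y:[-10/3,28/3] z:[-34,4] -> miss, prune
  N9 x:[1/2,10] y:[-5,17/3] z:[-29,2] -> hit [1/2,2], descend [13, 17]
    N13 x:[1,13/2] y:[-5,17/3] z:[-3,2] -> hit [1,2], descend [1, 10]
      N1 x:[9/2,5] y:[14/3,17/3] z:[-3,-2] -> miss, prune
      N10 x:[1,13/2] y:[-5,-1/3] z:[-3,2] -> miss, prune
    N17 x:[1/2,10] y:[-8/3,16/3] z:[-29,-10] -> miss, prune

7 AABB tests over nodes [0, 5, 9, 13, 1, 10, 17]; 0 leaves entered; closest miss.

== RESULT ==
7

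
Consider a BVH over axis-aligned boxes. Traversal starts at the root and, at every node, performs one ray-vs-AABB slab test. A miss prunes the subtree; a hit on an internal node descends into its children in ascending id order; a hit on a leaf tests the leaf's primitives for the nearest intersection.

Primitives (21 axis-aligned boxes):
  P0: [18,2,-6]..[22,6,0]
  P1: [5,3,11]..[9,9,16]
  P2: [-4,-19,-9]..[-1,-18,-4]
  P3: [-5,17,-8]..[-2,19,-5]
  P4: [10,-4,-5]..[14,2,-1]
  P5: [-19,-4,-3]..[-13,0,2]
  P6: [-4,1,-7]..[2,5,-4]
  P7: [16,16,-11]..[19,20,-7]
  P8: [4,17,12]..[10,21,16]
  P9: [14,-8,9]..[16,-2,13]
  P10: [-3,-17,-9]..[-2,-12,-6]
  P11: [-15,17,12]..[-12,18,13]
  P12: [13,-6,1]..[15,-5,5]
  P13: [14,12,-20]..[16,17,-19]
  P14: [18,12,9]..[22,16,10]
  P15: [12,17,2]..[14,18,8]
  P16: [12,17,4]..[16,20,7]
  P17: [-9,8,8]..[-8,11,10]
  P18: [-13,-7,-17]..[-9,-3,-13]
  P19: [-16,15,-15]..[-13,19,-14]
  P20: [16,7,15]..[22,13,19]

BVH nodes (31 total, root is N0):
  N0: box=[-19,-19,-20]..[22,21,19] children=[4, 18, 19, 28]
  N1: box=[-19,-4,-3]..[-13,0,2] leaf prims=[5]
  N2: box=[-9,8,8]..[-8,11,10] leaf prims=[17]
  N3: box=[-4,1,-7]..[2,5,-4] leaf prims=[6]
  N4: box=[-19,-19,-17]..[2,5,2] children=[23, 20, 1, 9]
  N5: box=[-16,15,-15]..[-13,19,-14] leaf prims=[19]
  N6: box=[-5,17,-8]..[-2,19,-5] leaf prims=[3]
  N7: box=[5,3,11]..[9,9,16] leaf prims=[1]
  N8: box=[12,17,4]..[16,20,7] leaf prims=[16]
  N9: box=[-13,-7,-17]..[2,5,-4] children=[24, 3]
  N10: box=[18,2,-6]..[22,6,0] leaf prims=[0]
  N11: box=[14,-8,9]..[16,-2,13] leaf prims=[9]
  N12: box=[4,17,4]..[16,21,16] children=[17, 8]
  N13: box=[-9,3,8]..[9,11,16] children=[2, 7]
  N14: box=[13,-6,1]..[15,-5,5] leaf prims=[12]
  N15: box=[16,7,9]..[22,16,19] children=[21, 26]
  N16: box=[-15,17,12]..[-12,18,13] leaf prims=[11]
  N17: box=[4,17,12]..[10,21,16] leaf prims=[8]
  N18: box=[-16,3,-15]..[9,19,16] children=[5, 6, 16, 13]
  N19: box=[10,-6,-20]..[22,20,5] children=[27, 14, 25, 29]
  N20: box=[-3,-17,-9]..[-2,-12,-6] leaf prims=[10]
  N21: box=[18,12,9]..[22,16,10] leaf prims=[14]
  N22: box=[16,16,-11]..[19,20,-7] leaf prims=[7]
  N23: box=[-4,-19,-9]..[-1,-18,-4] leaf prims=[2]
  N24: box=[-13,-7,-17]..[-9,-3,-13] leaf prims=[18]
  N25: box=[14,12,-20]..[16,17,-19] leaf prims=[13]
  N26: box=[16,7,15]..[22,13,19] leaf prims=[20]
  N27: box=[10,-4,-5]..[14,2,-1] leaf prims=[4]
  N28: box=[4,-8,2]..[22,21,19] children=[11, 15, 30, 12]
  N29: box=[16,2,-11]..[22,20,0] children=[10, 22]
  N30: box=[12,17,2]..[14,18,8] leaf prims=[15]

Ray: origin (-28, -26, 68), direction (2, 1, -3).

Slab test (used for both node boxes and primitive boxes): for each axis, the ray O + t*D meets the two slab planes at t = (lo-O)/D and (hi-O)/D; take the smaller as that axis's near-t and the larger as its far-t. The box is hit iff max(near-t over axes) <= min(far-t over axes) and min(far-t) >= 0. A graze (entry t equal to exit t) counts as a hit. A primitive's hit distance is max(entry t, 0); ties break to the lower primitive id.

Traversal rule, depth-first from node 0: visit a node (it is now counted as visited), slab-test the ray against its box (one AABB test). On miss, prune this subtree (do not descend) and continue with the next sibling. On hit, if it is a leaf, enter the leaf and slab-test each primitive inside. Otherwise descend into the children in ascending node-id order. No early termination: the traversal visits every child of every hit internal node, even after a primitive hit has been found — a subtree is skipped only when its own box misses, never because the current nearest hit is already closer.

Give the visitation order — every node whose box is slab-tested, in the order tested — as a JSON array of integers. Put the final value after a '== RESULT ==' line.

Trace the traversal:
N0 x:[9/2,25] y:[7,47] z:[49/3,88/3] -> hit [49/3,25], descend [4, 18, 19, 28]
  N4 x:[9/2,15] y:[7,31] z:[22,85/3] -> miss, prune
  N18 x:[6,37/2] y:[29,45] z:[52/3,83/3] -> miss, prune
  N19 x:[19,25] y:[20,46] z:[21,88/3] -> hit [21,25], descend [14, 25, 27, 29]
    N14 x:[41/2,43/2] y:[20,21] z:[21,67/3] -> hit [21,21] leaf, test {P12@t=21}
    N25 x:[21,22] y:[38,43] z:[29,88/3] -> miss, prune
    N27 x:[19,21] y:[22,28] z:[23,73/3] -> miss, prune
    N29 x:[22,25] y:[28,46] z:[68/3,79/3] -> miss, prune
  N28 x:[16,25] y:[18,47] z:[49/3,22] -> hit [18,22], descend [11, 12, 15, 30]
    N11 x:[21,22] y:[18,24] z:[55/3,59/3] -> miss, prune
    N12 x:[16,22] y:[43,47] z:[52/3,64/3] -> miss, prune
    N15 x:[22,25] y:[33,42] z:[49/3,59/3] -> miss, prune
    N30 x:[20,21] y:[43,44] z:[20,22] -> miss, prune

order=[0, 4, 18, 19, 14, 25, 27, 29, 28, 11, 12, 15, 30]  |boxes|=13  |leaves|=1  hit=P12

== RESULT ==
[0, 4, 18, 19, 14, 25, 27, 29, 28, 11, 12, 15, 30]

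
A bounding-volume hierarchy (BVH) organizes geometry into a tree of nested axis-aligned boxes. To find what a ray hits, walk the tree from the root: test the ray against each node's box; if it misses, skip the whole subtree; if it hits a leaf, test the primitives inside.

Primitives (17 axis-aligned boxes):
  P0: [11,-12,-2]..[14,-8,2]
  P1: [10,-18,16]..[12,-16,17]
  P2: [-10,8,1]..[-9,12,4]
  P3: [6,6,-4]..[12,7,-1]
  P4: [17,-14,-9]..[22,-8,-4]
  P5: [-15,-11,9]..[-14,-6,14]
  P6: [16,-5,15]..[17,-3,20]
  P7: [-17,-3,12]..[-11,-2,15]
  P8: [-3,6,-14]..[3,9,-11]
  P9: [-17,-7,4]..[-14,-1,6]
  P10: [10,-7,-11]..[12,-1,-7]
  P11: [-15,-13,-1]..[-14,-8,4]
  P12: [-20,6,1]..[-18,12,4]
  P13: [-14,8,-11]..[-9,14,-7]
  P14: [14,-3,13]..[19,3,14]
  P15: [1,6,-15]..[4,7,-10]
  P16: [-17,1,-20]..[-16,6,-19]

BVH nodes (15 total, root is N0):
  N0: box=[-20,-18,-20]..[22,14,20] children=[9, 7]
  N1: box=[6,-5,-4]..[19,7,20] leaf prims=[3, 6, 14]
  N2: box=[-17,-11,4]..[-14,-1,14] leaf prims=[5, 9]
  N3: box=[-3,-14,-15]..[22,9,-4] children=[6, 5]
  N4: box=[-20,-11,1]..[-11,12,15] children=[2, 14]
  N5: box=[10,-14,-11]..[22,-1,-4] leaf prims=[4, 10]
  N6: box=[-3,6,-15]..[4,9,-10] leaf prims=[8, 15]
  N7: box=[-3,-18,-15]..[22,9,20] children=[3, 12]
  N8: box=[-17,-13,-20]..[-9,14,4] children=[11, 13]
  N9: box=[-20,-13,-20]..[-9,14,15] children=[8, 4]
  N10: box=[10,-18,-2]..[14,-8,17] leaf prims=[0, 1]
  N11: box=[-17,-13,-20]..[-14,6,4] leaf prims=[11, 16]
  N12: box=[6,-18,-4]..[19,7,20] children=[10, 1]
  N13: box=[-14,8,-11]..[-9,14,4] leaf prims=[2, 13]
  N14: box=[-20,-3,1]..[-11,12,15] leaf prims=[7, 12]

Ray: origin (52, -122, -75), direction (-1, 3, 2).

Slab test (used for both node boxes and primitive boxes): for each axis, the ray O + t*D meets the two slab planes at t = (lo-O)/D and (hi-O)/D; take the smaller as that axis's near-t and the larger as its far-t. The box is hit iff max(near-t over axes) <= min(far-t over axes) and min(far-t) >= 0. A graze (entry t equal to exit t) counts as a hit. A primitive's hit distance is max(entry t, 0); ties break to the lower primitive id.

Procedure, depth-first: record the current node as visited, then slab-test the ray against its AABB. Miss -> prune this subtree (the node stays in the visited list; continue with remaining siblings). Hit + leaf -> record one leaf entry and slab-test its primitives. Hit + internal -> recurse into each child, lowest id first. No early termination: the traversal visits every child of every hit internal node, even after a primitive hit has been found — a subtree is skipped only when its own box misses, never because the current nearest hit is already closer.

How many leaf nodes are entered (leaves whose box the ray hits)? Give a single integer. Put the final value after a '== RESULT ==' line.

Traverse from the root:
N0 x:[30,72] y:[104/3,136/3] z:[55/2,95/2] -> hit [104/3,136/3], descend [7, 9]
  N7 x:[30,55] y:[104/3,131/3] z:[30,95/2] -> hit [104/3,131/3], descend [3, 12]
    N3 x:[30,55] y:[36,131/3] z:[30,71/2] -> miss, prune
    N12 x:[33,46] y:[104/3,43] z:[71/2,95/2] -> hit [71/2,43], descend [1, 10]
      N1 x:[33,46] y:[39,43] z:[71/2,95/2] -> hit [39,43] leaf, test {P3(miss), P6(miss), P14(miss)}
      N10 x:[38,42] y:[104/3,38] z:[73/2,46] -> hit [38,38] leaf, test {P0@t=38, P1(miss)}
  N9 x:[61,72] y:[109/3,136/3] z:[55/2,45] -> miss, prune

Summary -> nodes [0, 7, 3, 12, 1, 10, 9]; box-tests=7; leaf-entries=2; first=P0

== RESULT ==
2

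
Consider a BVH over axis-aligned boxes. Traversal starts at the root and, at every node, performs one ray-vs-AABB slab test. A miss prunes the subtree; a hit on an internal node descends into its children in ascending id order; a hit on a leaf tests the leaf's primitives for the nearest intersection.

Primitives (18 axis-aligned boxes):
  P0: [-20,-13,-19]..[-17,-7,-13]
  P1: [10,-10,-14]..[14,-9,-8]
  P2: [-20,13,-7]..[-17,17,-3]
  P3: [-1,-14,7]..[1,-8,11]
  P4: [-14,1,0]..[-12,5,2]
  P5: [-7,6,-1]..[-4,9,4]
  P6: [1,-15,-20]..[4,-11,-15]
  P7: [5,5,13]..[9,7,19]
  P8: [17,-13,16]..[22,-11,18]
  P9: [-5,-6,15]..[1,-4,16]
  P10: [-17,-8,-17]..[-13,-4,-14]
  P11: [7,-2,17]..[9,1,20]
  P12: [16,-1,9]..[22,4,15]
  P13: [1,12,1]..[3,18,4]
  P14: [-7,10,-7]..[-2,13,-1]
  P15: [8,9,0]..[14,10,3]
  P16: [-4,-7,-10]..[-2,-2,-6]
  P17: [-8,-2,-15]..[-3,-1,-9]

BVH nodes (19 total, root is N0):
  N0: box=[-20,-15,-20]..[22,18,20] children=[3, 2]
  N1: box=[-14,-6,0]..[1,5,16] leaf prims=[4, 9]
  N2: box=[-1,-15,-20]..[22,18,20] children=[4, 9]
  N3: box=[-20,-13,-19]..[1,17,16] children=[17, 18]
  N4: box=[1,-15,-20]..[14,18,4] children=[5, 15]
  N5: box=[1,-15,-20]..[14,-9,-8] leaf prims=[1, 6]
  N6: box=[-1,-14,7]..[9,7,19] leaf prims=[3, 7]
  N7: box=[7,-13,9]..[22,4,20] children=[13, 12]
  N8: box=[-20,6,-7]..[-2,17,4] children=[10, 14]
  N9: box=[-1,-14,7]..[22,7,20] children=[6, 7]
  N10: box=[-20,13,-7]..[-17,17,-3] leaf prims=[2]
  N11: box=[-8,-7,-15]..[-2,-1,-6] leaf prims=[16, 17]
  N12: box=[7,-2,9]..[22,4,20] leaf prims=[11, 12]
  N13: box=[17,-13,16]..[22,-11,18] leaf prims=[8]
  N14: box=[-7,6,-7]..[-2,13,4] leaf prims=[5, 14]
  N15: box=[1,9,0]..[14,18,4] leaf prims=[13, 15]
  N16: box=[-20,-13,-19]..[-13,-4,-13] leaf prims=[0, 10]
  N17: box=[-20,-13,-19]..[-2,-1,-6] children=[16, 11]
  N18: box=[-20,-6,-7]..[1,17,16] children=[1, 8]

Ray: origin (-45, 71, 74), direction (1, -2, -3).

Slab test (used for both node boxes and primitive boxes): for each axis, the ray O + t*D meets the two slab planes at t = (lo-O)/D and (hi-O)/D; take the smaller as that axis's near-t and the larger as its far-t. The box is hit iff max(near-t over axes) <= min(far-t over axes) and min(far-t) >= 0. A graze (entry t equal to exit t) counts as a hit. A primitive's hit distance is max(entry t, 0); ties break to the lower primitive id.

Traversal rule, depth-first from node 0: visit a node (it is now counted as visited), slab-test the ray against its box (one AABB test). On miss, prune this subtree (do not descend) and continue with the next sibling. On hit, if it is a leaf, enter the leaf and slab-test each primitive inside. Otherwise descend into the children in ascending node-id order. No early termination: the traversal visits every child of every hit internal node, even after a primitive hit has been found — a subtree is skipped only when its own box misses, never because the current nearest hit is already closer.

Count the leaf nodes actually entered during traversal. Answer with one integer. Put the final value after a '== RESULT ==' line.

Trace the traversal:
N0 x:[25,67] y:[53/2,43] z:[18,94/3] -> hit [53/2,94/3], descend [2, 3]
  N2 x:[44,67] y:[53/2,43] z:[18,94/3] -> miss, prune
  N3 x:[25,46] y:[27,42] z:[58/3,31] -> hit [27,31], descend [17, 18]
    N17 x:[25,43] y:[36,42] z:[80/3,31] -> miss, prune
    N18 x:[25,46] y:[27,77/2] z:[58/3,27] -> hit [27,27], descend [1, 8]
      N1 x:[31,46] y:[33,77/2] z:[58/3,74/3] -> miss, prune
      N8 x:[25,43] y:[27,65/2] z:[70/3,27] -> hit [27,27], descend [10, 14]
        N10 x:[25,28] y:[27,29] z:[77/3,27] -> hit [27,27] leaf, test {P2@t=27}
        N14 x:[38,43] y:[29,65/2] z:[70/3,27] -> miss, prune

order=[0, 2, 3, 17, 18, 1, 8, 10, 14]  |boxes|=9  |leaves|=1  hit=P2

== RESULT ==
1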